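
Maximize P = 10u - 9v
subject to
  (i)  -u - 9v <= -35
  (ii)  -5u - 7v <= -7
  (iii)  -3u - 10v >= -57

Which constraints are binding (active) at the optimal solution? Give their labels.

(i) and (iii)

Vertices and P = 10u - 9v:
  (-91/19, 84/19) → P = -1666/19
  (163/17, 48/17) → P = 1198/17
  (-329/29, 264/29) → P = -5666/29

The maximum is at (163/17, 48/17). Substituting into each constraint, equality holds for (i) and (iii); the remaining constraints have slack.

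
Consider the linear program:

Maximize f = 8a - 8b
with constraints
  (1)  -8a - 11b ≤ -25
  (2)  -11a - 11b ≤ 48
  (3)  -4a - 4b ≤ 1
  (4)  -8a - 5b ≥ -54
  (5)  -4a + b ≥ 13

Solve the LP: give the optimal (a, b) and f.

a = -59/26, b = 51/13, maximum f = -644/13

Extreme points and f = 8a - 8b:
  (-37/4, 9) → f = -146
  (-59/26, 51/13) → f = -644/13
  (-11/28, 80/7) → f = -662/7
The feasible region is unbounded (it extends along (-1, 1), (-5, 8)), but f strictly decreases along every unbounded feasible direction, so there is no improving ray and the maximum is attained at a vertex.

The binding constraints are -8a - 11b = -25 and -4a + b = 13.
Solving simultaneously gives a = -59/26, b = 51/13.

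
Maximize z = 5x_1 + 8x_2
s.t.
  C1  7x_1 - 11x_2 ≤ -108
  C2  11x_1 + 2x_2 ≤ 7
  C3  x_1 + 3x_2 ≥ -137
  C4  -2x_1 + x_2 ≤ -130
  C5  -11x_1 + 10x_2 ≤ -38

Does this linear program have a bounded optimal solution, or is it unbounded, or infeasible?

infeasible

The boundaries 7x_1 - 11x_2 = -108 and -2x_1 + x_2 = -130 meet at (1538/15, 1126/15), but that point violates 11x_1 + 2x_2 ≤ 7. Every candidate vertex is excluded by some other constraint, so the feasible region is empty.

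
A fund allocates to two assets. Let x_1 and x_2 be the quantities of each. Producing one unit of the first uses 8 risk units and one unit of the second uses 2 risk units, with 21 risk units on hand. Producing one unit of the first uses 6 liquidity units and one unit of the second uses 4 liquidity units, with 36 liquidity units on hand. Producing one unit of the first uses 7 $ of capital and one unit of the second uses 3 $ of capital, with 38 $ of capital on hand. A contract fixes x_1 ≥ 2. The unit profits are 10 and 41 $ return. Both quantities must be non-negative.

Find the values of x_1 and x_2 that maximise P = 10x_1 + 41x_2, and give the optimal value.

Extreme points and P = 10x_1 + 41x_2:
  (21/8, 0) → P = 105/4
  (2, 0) → P = 20
  (2, 5/2) → P = 245/2

The binding constraints are 8x_1 + 2x_2 = 21 and x_1 = 2.
Solving simultaneously gives x_1 = 2, x_2 = 5/2.

x_1 = 2, x_2 = 5/2, maximum P = 245/2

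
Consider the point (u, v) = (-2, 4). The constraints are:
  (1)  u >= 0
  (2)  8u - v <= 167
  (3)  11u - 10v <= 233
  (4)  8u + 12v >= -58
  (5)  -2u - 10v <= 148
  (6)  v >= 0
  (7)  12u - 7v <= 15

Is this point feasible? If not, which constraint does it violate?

Constraint (1): u = -2, which is not ≥ 0. All other constraints are satisfied.

not feasible — violates (1)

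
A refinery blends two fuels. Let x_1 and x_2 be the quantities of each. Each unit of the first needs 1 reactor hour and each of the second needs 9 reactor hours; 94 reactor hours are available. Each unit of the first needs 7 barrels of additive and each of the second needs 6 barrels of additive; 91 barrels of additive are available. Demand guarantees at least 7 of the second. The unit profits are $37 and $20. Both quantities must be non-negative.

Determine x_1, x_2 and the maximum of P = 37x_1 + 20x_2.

Vertices and P = 37x_1 + 20x_2:
  (0, 94/9) → P = 1880/9
  (0, 7) → P = 140
  (85/19, 189/19) → P = 6925/19
  (7, 7) → P = 399

The optimum lies where 7x_1 + 6x_2 = 91 and x_2 = 7.
Solving simultaneously gives x_1 = 7, x_2 = 7.

x_1 = 7, x_2 = 7, maximum P = 399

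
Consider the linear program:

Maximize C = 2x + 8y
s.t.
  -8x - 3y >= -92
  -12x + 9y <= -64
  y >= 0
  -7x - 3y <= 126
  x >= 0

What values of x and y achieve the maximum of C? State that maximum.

x = 85/9, y = 148/27, maximum C = 1694/27

The binding constraints are -8x - 3y = -92 and -12x + 9y = -64.
Solving simultaneously gives x = 85/9, y = 148/27.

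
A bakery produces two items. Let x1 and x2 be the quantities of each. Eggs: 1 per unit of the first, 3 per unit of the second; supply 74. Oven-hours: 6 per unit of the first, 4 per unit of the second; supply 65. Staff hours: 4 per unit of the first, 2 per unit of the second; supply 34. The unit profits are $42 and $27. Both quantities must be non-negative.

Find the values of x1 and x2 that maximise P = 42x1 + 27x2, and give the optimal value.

The binding constraints are 6x1 + 4x2 = 65 and 4x1 + 2x2 = 34.
Solving simultaneously gives x1 = 3/2, x2 = 14.

x1 = 3/2, x2 = 14, maximum P = 441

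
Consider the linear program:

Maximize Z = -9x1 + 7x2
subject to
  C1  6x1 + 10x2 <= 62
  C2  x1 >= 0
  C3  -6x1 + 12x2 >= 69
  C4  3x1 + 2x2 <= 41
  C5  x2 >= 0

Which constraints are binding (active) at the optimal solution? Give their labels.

Corner points and Z = -9x1 + 7x2:
  (0, 31/5) → Z = 217/5
  (9/22, 131/22) → Z = 38
  (0, 23/4) → Z = 161/4

The maximum is at (0, 31/5). Substituting into each constraint, equality holds for C1 and C2; the remaining constraints have slack.

C1 and C2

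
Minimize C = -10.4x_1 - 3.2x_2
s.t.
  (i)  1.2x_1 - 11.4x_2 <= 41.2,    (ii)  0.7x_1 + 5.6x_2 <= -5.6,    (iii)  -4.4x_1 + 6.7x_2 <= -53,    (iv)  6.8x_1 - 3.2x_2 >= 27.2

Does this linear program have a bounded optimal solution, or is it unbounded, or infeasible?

Feasible corners and C = -10.4x_1 - 3.2x_2:
  (1192/105, -254/105) → C = -11584/105
  (8204/1053, -2942/1053) → C = -126512/1755
  (3704/419, -882/419) → C = -178496/2095
The feasible region has finitely many vertices and no improving ray; the minimum is -11584/105 at (1192/105, -254/105).

bounded optimum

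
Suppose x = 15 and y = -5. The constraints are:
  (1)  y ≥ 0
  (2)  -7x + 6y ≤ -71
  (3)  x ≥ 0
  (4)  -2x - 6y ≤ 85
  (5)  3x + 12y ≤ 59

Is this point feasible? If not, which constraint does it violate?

not feasible — violates (1)

Constraint (1): y = -5, which is not ≥ 0. All other constraints are satisfied.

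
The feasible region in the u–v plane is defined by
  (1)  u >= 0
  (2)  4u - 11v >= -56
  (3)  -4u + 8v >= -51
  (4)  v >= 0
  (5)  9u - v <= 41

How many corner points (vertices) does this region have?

Intersecting each pair of boundary lines and keeping only the points that satisfy every inequality leaves:
  (0, 56/11)
  (0, 0)
  (507/95, 668/95)
  (41/9, 0)

4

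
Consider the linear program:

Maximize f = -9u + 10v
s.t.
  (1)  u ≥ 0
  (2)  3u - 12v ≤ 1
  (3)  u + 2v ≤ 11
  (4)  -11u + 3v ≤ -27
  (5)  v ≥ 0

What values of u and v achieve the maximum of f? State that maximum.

Extreme points and f = -9u + 10v:
  (67/9, 16/9) → f = -443/9
  (107/41, 70/123) → f = -2189/123
  (87/25, 94/25) → f = 157/25

u = 87/25, v = 94/25, maximum f = 157/25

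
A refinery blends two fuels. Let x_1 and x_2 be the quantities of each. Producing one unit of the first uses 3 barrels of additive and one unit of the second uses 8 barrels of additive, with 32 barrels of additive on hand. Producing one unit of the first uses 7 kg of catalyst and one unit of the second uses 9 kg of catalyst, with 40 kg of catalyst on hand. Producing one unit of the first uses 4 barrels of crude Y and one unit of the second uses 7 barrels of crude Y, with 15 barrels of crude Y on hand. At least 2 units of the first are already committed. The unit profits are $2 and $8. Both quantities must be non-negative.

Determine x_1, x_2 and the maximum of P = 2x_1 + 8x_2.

Corner points and P = 2x_1 + 8x_2:
  (15/4, 0) → P = 15/2
  (2, 0) → P = 4
  (2, 1) → P = 12

The binding constraints are 4x_1 + 7x_2 = 15 and x_1 = 2.
Solving simultaneously gives x_1 = 2, x_2 = 1.

x_1 = 2, x_2 = 1, maximum P = 12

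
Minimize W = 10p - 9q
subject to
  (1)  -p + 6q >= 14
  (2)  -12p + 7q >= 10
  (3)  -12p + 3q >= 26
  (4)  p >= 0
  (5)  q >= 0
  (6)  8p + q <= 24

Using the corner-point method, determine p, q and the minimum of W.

p = 0, q = 24, minimum W = -216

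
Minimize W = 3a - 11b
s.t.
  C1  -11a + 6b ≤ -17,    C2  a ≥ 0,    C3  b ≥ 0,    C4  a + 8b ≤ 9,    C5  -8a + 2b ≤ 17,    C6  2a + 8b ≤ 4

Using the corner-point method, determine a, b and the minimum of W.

a = 8/5, b = 1/10, minimum W = 37/10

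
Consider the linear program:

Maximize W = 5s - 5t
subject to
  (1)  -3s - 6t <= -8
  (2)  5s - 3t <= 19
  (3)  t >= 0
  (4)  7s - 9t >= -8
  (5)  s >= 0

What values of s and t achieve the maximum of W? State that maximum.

Feasible corners and W = 5s - 5t:
  (8/3, 0) → W = 40/3
  (8/23, 80/69) → W = -280/69
  (19/5, 0) → W = 19
  (65/8, 173/24) → W = 55/12

The optimum lies where 5s - 3t = 19 and t = 0.
Solving simultaneously gives s = 19/5, t = 0.

s = 19/5, t = 0, maximum W = 19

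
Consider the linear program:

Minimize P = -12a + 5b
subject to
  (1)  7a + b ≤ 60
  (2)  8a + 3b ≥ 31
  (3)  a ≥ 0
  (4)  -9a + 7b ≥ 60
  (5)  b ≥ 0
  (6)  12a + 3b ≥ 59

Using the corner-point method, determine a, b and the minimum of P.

Vertices and P = -12a + 5b:
  (0, 60) → P = 300
  (180/29, 480/29) → P = 240/29
  (0, 59/3) → P = 295/3
  (233/111, 417/37) → P = 1153/37

At the optimal vertex, 7a + b = 60 and -9a + 7b = 60.
Solving simultaneously gives a = 180/29, b = 480/29.

a = 180/29, b = 480/29, minimum P = 240/29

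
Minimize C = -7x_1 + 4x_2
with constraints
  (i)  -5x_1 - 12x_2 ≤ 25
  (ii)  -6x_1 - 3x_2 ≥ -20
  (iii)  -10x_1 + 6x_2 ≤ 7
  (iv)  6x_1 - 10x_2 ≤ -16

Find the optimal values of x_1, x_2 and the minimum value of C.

x_1 = 76/39, x_2 = 36/13, minimum C = -100/39

At the optimal vertex, -6x_1 - 3x_2 = -20 and 6x_1 - 10x_2 = -16.
Solving simultaneously gives x_1 = 76/39, x_2 = 36/13.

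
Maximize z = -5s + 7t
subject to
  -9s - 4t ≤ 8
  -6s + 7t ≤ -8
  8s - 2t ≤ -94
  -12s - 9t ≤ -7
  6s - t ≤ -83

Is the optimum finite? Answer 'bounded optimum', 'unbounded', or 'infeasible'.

infeasible

The boundaries -9s - 4t = 8 and 6s - t = -83 meet at (-340/33, 233/11), but that point violates -6s + 7t ≤ -8. Every candidate vertex is excluded by some other constraint, so the feasible region is empty.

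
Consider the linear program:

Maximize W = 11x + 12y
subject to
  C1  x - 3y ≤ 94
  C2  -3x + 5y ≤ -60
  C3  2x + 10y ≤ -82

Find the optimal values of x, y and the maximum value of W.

x = 347/8, y = -135/8, maximum W = 2197/8

Feasible corners and W = 11x + 12y:
  (-145/2, -111/2) → W = -2927/2
  (347/8, -135/8) → W = 2197/8
  (19/4, -183/20) → W = -1151/20

The binding constraints are x - 3y = 94 and 2x + 10y = -82.
Solving simultaneously gives x = 347/8, y = -135/8.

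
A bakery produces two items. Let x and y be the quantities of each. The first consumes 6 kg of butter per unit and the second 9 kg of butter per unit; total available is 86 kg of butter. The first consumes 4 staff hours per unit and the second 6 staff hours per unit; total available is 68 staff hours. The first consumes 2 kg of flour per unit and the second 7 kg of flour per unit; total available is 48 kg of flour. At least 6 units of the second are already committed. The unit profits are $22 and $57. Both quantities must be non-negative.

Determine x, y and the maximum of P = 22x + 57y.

Vertices and P = 22x + 57y:
  (0, 48/7) → P = 2736/7
  (0, 6) → P = 342
  (3, 6) → P = 408

x = 3, y = 6, maximum P = 408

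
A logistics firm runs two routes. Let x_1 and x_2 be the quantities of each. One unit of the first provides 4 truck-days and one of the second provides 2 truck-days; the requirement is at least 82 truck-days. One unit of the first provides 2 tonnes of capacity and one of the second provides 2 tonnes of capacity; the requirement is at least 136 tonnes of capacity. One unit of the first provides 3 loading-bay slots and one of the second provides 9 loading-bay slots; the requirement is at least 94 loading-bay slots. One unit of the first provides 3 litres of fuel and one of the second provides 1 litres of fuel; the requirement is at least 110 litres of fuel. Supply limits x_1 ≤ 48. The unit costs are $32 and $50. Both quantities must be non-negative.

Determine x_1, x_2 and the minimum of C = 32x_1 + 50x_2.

Feasible corners and C = 32x_1 + 50x_2:
  (0, 110) → C = 5500
  (21, 47) → C = 3022
  (48, 20) → C = 2536
The feasible region is unbounded (it extends along (0, 1)), but C strictly increases along every unbounded feasible direction, so there is no improving ray and the minimum is attained at a vertex.

x_1 = 48, x_2 = 20, minimum C = 2536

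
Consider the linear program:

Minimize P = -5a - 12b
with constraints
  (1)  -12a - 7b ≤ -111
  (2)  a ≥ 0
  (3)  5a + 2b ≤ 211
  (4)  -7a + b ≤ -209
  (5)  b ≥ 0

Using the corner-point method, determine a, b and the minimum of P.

a = 629/19, b = 432/19, minimum P = -8329/19

Extreme points and P = -5a - 12b:
  (629/19, 432/19) → P = -8329/19
  (211/5, 0) → P = -211
  (209/7, 0) → P = -1045/7

At the optimal vertex, 5a + 2b = 211 and -7a + b = -209.
Solving simultaneously gives a = 629/19, b = 432/19.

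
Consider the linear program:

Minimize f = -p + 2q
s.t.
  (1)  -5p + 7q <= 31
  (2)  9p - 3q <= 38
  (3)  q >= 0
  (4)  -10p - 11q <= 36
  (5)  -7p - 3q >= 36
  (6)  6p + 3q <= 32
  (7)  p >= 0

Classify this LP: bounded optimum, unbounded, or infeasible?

infeasible

The boundaries -5p + 7q = 31 and 6p + 3q = 32 meet at (131/57, 346/57), but that point violates -7p - 3q ≥ 36. Every candidate vertex is excluded by some other constraint, so the feasible region is empty.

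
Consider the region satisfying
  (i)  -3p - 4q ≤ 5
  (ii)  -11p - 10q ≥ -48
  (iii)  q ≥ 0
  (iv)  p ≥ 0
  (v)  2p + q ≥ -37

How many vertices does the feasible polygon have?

3

Of the 10 pairwise boundary intersections, those satisfying every inequality are:
  (48/11, 0)
  (0, 24/5)
  (0, 0)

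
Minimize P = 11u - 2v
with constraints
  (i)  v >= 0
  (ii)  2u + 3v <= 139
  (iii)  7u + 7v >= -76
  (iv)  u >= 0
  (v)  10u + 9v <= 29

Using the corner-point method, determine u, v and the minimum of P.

u = 0, v = 29/9, minimum P = -58/9

Feasible corners and P = 11u - 2v:
  (0, 0) → P = 0
  (29/10, 0) → P = 319/10
  (0, 29/9) → P = -58/9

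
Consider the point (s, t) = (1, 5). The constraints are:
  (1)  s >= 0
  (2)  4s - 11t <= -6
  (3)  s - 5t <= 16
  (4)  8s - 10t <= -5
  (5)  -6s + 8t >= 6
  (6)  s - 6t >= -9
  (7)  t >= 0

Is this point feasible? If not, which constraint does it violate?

not feasible — violates (6)

Constraint (6): s - 6t = -29, which is not ≥ -9. All other constraints are satisfied.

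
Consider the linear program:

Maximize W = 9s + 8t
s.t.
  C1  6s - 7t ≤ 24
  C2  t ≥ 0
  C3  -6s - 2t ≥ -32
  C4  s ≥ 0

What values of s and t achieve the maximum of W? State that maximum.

s = 0, t = 16, maximum W = 128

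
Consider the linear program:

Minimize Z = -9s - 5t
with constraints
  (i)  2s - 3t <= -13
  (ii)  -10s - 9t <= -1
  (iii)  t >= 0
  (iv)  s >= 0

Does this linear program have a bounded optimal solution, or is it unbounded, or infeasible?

unbounded

From the feasible point (0, 13/3), moving in the direction (0, 1) keeps every constraint satisfied while Z decreases without bound.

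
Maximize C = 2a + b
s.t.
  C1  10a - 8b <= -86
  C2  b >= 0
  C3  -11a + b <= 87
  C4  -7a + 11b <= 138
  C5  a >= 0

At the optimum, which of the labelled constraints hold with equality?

Vertices and C = 2a + b:
  (79/27, 389/27) → C = 547/27
  (0, 43/4) → C = 43/4
  (0, 138/11) → C = 138/11

The maximum is at (79/27, 389/27). Substituting into each constraint, equality holds for C1 and C4; the remaining constraints have slack.

C1 and C4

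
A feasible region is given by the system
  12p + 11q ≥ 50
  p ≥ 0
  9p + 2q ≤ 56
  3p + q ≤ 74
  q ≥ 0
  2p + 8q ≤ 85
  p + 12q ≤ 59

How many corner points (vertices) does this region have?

The feasible vertices (each the meet of two boundaries and inside every other half-plane) are:
  (0, 50/11)
  (25/6, 0)
  (0, 59/12)
  (56/9, 0)
  (277/53, 475/106)

5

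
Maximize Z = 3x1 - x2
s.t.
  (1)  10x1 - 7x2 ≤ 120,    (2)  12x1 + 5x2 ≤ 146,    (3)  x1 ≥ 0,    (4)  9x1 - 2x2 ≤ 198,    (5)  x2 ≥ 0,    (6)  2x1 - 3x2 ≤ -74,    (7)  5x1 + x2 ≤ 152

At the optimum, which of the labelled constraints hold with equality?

Corner points and Z = 3x1 - x2:
  (0, 146/5) → Z = -146/5
  (34/23, 590/23) → Z = -488/23
  (0, 74/3) → Z = -74/3

The maximum is at (34/23, 590/23). Substituting into each constraint, equality holds for (2) and (6); the remaining constraints have slack.

(2) and (6)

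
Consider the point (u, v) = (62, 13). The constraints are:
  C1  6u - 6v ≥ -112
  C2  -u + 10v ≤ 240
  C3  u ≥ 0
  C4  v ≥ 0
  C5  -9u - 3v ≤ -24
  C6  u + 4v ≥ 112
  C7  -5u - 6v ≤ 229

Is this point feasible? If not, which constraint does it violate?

feasible

C1: 294 ≥ -112 ✓
C2: 68 ≤ 240 ✓
C3: 62 ≥ 0 ✓
C4: 13 ≥ 0 ✓
C5: -597 ≤ -24 ✓
C6: 114 ≥ 112 ✓
C7: -388 ≤ 229 ✓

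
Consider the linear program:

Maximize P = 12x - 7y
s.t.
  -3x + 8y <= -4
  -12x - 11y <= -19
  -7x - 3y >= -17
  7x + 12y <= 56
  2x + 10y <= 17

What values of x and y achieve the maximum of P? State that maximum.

x = 130/41, y = -71/41, maximum P = 2057/41

Extreme points and P = 12x - 7y:
  (196/129, 3/43) → P = 763/43
  (148/65, 23/65) → P = 323/13
  (130/41, -71/41) → P = 2057/41

At the optimal vertex, -12x - 11y = -19 and -7x - 3y = -17.
Solving simultaneously gives x = 130/41, y = -71/41.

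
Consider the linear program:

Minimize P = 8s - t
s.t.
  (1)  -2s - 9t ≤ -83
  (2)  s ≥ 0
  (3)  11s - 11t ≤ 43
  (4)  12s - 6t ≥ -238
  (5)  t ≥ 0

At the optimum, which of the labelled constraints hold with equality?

(2) and (4)

Corner points and P = 8s - t:
  (0, 83/9) → P = -83/9
  (1300/121, 827/121) → P = 9573/121
  (0, 119/3) → P = -119/3
The feasible region is unbounded (it extends along (1, 2), (1, 1)), but P strictly increases along every unbounded feasible direction, so there is no improving ray and the minimum is attained at a vertex.

The minimum is at (0, 119/3). Substituting into each constraint, equality holds for (2) and (4); the remaining constraints have slack.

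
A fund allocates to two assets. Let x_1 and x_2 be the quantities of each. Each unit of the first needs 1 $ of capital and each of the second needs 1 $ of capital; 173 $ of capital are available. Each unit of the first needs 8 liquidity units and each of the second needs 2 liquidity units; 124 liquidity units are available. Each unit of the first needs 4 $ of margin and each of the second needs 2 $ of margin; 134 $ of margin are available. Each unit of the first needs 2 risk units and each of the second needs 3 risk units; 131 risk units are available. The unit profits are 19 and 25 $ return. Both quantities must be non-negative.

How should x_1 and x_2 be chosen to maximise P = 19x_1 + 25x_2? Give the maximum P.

x_1 = 11/2, x_2 = 40, maximum P = 2209/2

Vertices and P = 19x_1 + 25x_2:
  (0, 0) → P = 0
  (0, 131/3) → P = 3275/3
  (31/2, 0) → P = 589/2
  (11/2, 40) → P = 2209/2

The optimum lies where 8x_1 + 2x_2 = 124 and 2x_1 + 3x_2 = 131.
Solving simultaneously gives x_1 = 11/2, x_2 = 40.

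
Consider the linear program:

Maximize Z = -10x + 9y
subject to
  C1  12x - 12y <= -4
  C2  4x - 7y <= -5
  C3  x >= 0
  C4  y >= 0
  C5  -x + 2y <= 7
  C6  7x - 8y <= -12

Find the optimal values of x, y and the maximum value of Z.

x = 0, y = 7/2, maximum Z = 63/2

The optimum lies where x = 0 and -x + 2y = 7.
Solving simultaneously gives x = 0, y = 7/2.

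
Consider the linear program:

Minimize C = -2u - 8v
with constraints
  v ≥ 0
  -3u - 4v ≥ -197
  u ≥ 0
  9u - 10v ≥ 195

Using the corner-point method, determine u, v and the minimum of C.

u = 125/3, v = 18, minimum C = -682/3

Extreme points and C = -2u - 8v:
  (197/3, 0) → C = -394/3
  (65/3, 0) → C = -130/3
  (125/3, 18) → C = -682/3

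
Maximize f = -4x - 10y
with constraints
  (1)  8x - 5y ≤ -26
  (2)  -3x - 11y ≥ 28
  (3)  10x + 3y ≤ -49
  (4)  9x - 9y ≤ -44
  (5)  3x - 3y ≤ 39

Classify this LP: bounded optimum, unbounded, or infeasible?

unbounded

From the feasible point (-368/63, -20/21), moving in the direction (-9, -9) keeps every constraint satisfied while f increases without bound.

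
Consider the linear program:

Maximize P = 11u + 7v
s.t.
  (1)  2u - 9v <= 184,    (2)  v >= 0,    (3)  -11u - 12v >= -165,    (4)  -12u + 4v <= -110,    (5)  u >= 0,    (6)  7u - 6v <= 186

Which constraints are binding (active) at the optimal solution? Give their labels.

(2) and (3)

Extreme points and P = 11u + 7v:
  (15, 0) → P = 165
  (55/6, 0) → P = 605/6
  (495/47, 385/94) → P = 13585/94

The maximum is at (15, 0). Substituting into each constraint, equality holds for (2) and (3); the remaining constraints have slack.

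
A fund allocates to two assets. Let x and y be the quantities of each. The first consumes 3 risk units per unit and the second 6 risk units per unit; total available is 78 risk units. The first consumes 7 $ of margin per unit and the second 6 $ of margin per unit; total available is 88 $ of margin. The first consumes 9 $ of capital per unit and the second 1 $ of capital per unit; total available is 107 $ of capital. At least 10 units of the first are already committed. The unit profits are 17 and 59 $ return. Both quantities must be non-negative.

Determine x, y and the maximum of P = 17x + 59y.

Vertices and P = 17x + 59y:
  (107/9, 0) → P = 1819/9
  (10, 0) → P = 170
  (554/47, 43/47) → P = 11955/47
  (10, 3) → P = 347

x = 10, y = 3, maximum P = 347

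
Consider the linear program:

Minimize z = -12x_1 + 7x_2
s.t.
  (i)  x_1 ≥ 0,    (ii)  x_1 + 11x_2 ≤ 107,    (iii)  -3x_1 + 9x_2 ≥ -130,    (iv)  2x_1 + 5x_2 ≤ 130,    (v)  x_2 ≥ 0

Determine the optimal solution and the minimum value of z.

Feasible corners and z = -12x_1 + 7x_2:
  (0, 107/11) → z = 749/11
  (0, 0) → z = 0
  (895/17, 84/17) → z = -10152/17
  (1820/33, 130/33) → z = -20930/33
  (130/3, 0) → z = -520

At the optimal vertex, -3x_1 + 9x_2 = -130 and 2x_1 + 5x_2 = 130.
Solving simultaneously gives x_1 = 1820/33, x_2 = 130/33.

x_1 = 1820/33, x_2 = 130/33, minimum z = -20930/33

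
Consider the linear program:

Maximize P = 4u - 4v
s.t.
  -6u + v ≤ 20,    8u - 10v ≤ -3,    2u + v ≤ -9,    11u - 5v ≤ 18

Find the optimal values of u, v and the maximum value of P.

u = -93/28, v = -33/14, maximum P = -27/7

Feasible corners and P = 4u - 4v:
  (-197/52, -71/26) → P = -55/13
  (-29/8, -7/4) → P = -15/2
  (-93/28, -33/14) → P = -27/7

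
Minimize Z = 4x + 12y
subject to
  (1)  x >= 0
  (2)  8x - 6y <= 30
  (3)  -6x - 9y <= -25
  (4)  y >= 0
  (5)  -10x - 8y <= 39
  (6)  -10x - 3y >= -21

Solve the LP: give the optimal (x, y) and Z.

x = 19/12, y = 31/18, minimum Z = 27

Vertices and Z = 4x + 12y:
  (0, 25/9) → Z = 100/3
  (0, 7) → Z = 84
  (19/12, 31/18) → Z = 27

At the optimal vertex, -6x - 9y = -25 and -10x - 3y = -21.
Solving simultaneously gives x = 19/12, y = 31/18.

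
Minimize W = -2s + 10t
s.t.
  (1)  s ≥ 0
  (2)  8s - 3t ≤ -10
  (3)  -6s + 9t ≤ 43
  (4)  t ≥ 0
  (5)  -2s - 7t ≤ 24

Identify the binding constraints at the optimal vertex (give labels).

Corner points and W = -2s + 10t:
  (0, 10/3) → W = 100/3
  (0, 43/9) → W = 430/9
  (13/18, 142/27) → W = 1381/27

The minimum is at (0, 10/3). Substituting into each constraint, equality holds for (1) and (2); the remaining constraints have slack.

(1) and (2)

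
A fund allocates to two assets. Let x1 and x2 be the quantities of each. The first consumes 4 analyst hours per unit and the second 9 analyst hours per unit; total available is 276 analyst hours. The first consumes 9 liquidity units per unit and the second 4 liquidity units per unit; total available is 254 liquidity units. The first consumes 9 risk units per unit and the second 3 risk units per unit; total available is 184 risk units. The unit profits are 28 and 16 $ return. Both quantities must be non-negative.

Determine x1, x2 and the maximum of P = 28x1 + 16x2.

x1 = 12, x2 = 76/3, maximum P = 2224/3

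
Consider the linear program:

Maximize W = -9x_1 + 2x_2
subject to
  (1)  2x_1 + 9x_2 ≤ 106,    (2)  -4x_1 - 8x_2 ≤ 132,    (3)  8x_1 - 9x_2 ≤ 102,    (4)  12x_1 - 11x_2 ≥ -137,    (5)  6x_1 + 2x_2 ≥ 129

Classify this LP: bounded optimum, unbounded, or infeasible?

bounded optimum

Corner points and W = -9x_1 + 2x_2:
  (104/5, 322/45) → W = -1556/9
  (949/50, 189/25) → W = -1557/10
  (39/2, 6) → W = -327/2
The feasible region has finitely many vertices and no improving ray; the maximum is -1557/10 at (949/50, 189/25).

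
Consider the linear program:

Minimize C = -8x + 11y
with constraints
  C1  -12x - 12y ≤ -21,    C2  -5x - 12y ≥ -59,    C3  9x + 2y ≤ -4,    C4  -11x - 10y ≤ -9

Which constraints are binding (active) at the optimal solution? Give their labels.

C1 and C3

Extreme points and C = -8x + 11y:
  (-38/7, 201/28) → C = 3427/28
  (-15/14, 79/28) → C = 1109/28
  (-83/49, 551/98) → C = 7389/98

The minimum is at (-15/14, 79/28). Substituting into each constraint, equality holds for C1 and C3; the remaining constraints have slack.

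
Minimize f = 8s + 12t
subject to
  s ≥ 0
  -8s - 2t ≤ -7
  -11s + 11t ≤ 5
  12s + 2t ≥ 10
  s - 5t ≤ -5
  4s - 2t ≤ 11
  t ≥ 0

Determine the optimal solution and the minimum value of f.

Vertices and f = 8s + 12t:
  (15/22, 25/22) → f = 210/11
  (131/22, 141/22) → f = 1370/11
  (65/18, 31/18) → f = 446/9

The binding constraints are -11s + 11t = 5 and s - 5t = -5.
Solving simultaneously gives s = 15/22, t = 25/22.

s = 15/22, t = 25/22, minimum f = 210/11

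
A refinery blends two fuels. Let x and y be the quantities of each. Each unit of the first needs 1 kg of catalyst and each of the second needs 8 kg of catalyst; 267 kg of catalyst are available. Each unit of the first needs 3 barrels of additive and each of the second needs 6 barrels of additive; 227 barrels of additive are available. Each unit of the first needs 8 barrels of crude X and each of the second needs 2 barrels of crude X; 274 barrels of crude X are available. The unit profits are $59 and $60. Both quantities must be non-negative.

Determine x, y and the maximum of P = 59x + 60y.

Extreme points and P = 59x + 60y:
  (0, 0) → P = 0
  (0, 267/8) → P = 4005/2
  (137/4, 0) → P = 8083/4
  (107/9, 287/9) → P = 23533/9
  (85/3, 71/3) → P = 9275/3

x = 85/3, y = 71/3, maximum P = 9275/3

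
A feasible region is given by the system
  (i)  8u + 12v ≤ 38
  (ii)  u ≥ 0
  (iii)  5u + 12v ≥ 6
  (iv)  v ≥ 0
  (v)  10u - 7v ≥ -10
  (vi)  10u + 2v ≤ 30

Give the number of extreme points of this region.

Of the 15 pairwise boundary intersections, those satisfying every inequality are:
  (73/88, 115/44)
  (71/26, 35/26)
  (0, 1/2)
  (0, 10/7)
  (6/5, 0)
  (3, 0)

6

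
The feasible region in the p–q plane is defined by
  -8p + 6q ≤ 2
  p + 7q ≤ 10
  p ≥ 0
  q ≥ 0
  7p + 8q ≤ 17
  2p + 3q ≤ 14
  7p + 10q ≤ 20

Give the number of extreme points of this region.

The feasible vertices (each the meet of two boundaries and inside every other half-plane) are:
  (23/31, 41/31)
  (0, 1/3)
  (39/41, 53/41)
  (0, 0)
  (17/7, 0)

5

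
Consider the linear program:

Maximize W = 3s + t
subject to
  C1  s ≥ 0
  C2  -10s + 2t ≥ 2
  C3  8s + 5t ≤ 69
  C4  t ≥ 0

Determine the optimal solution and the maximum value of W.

Corner points and W = 3s + t:
  (0, 1) → W = 1
  (0, 69/5) → W = 69/5
  (64/33, 353/33) → W = 545/33

At the optimal vertex, -10s + 2t = 2 and 8s + 5t = 69.
Solving simultaneously gives s = 64/33, t = 353/33.

s = 64/33, t = 353/33, maximum W = 545/33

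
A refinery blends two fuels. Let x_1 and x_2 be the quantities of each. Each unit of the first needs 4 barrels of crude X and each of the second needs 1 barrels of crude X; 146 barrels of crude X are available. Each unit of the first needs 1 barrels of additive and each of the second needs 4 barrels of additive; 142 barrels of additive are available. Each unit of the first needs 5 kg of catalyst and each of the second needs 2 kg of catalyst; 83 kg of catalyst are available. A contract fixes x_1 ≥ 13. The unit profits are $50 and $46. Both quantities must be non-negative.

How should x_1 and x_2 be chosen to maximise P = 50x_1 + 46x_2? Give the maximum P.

Vertices and P = 50x_1 + 46x_2:
  (83/5, 0) → P = 830
  (13, 0) → P = 650
  (13, 9) → P = 1064

x_1 = 13, x_2 = 9, maximum P = 1064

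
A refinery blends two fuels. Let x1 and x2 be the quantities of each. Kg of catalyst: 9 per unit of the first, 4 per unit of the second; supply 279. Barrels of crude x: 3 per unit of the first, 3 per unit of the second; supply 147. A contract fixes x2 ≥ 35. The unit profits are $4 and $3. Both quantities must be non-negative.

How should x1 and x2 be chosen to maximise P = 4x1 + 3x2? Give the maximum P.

Vertices and P = 4x1 + 3x2:
  (0, 49) → P = 147
  (0, 35) → P = 105
  (14, 35) → P = 161

The optimum lies where 3x1 + 3x2 = 147 and x2 = 35.
Solving simultaneously gives x1 = 14, x2 = 35.

x1 = 14, x2 = 35, maximum P = 161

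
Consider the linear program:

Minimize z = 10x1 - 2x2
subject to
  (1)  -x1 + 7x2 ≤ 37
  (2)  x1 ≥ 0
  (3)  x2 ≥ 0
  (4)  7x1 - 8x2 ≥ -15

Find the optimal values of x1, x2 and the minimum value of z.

x1 = 0, x2 = 15/8, minimum z = -15/4

Vertices and z = 10x1 - 2x2:
  (191/41, 244/41) → z = 1422/41
  (0, 0) → z = 0
  (0, 15/8) → z = -15/4
The feasible region is unbounded (it extends along (7, 1), (1, 0)), but z strictly increases along every unbounded feasible direction, so there is no improving ray and the minimum is attained at a vertex.

The binding constraints are x1 = 0 and 7x1 - 8x2 = -15.
Solving simultaneously gives x1 = 0, x2 = 15/8.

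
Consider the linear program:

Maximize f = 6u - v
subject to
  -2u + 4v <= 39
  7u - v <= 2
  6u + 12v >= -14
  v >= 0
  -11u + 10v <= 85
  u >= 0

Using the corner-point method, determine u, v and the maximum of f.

u = 2/7, v = 0, maximum f = 12/7

Extreme points and f = 6u - v:
  (2/7, 0) → f = 12/7
  (105/59, 617/59) → f = 13/59
  (0, 0) → f = 0
  (0, 17/2) → f = -17/2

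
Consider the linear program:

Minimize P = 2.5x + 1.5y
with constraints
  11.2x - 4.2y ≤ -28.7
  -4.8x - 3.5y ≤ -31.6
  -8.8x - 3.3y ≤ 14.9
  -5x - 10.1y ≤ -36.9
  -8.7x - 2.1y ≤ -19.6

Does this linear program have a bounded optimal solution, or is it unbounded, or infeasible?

Corner points and P = 2.5x + 1.5y:
  (461/848, 439/53) → P = 23377/1696
  (32/291, 6028/679) → P = 27686/2037
The feasible region has finitely many vertices and no improving ray; the minimum is 27686/2037 at (32/291, 6028/679).

bounded optimum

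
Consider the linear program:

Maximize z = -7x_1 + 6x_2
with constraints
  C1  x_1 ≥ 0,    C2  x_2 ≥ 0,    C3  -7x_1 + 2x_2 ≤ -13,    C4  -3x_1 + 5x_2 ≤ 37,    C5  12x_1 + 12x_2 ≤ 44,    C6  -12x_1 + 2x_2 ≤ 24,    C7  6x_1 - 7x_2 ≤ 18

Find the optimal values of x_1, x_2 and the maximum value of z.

Corner points and z = -7x_1 + 6x_2:
  (13/7, 0) → z = -13
  (3, 0) → z = -21
  (61/27, 38/27) → z = -199/27
  (131/39, 4/13) → z = -65/3

At the optimal vertex, -7x_1 + 2x_2 = -13 and 12x_1 + 12x_2 = 44.
Solving simultaneously gives x_1 = 61/27, x_2 = 38/27.

x_1 = 61/27, x_2 = 38/27, maximum z = -199/27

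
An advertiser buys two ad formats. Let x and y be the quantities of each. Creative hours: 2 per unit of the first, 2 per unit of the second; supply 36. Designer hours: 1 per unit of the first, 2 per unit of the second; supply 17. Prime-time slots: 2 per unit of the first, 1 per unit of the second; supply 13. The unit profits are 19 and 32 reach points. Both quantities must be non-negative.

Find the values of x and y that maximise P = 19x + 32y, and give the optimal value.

x = 3, y = 7, maximum P = 281

Corner points and P = 19x + 32y:
  (0, 0) → P = 0
  (0, 17/2) → P = 272
  (13/2, 0) → P = 247/2
  (3, 7) → P = 281

The optimum lies where x + 2y = 17 and 2x + y = 13.
Solving simultaneously gives x = 3, y = 7.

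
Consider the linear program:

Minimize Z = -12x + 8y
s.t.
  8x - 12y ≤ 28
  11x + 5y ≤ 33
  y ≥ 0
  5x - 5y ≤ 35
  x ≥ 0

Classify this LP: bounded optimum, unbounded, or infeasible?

bounded optimum

Extreme points and Z = -12x + 8y:
  (3, 0) → Z = -36
  (0, 33/5) → Z = 264/5
  (0, 0) → Z = 0
The feasible region has finitely many vertices and no improving ray; the minimum is -36 at (3, 0).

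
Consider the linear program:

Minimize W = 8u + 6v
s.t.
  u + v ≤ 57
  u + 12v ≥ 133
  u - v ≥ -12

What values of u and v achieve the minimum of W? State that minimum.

u = -11/13, v = 145/13, minimum W = 782/13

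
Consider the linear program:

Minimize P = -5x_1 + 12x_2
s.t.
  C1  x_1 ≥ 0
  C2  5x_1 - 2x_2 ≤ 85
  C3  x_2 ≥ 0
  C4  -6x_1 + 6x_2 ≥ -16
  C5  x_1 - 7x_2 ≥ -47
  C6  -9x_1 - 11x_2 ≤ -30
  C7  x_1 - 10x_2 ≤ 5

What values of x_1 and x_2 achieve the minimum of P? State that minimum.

x_1 = 89/30, x_2 = 3/10, minimum P = -337/30

Extreme points and P = -5x_1 + 12x_2:
  (0, 47/7) → P = 564/7
  (0, 30/11) → P = 360/11
  (197/18, 149/18) → P = 803/18
  (89/30, 3/10) → P = -337/30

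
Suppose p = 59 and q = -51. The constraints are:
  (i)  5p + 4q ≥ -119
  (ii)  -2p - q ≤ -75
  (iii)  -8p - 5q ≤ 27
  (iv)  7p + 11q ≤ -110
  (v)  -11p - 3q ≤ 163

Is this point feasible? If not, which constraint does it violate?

not feasible — violates (ii)

Constraint (ii): -2p - q = -67, which is not ≤ -75. All other constraints are satisfied.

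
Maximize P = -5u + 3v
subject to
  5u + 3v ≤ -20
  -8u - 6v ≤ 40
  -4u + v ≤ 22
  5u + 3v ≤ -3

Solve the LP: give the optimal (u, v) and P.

u = -86/17, v = 30/17, maximum P = 520/17

Corner points and P = -5u + 3v:
  (0, -20/3) → P = -20
  (-86/17, 30/17) → P = 520/17
  (-43/8, 1/2) → P = 227/8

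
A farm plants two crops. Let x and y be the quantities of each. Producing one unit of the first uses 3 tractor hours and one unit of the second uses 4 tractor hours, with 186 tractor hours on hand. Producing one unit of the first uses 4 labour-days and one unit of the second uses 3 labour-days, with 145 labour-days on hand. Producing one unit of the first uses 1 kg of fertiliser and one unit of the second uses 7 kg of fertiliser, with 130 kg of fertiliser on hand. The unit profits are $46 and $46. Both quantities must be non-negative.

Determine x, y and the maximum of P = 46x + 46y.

x = 25, y = 15, maximum P = 1840

Extreme points and P = 46x + 46y:
  (0, 0) → P = 0
  (0, 130/7) → P = 5980/7
  (145/4, 0) → P = 3335/2
  (25, 15) → P = 1840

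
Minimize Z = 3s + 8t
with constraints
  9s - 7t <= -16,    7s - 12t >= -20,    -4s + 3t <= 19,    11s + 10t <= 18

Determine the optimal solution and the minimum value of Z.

Vertices and Z = 3s + 8t:
  (-52/59, 68/59) → Z = 388/59
  (-85, -107) → Z = -1111
  (-56/9, -53/27) → Z = -928/27

The binding constraints are 9s - 7t = -16 and -4s + 3t = 19.
Solving simultaneously gives s = -85, t = -107.

s = -85, t = -107, minimum Z = -1111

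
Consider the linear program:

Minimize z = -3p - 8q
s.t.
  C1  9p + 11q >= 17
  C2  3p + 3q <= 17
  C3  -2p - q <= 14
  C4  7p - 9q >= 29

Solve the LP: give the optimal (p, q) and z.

p = 5, q = 2/3, minimum z = -61/3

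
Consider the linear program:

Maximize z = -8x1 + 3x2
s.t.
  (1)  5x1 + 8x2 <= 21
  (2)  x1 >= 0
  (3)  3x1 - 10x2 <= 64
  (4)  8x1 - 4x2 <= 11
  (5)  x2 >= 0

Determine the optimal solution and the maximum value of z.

Vertices and z = -8x1 + 3x2:
  (0, 21/8) → z = 63/8
  (43/21, 113/84) → z = -1037/84
  (0, 0) → z = 0
  (11/8, 0) → z = -11

The optimum lies where 5x1 + 8x2 = 21 and x1 = 0.
Solving simultaneously gives x1 = 0, x2 = 21/8.

x1 = 0, x2 = 21/8, maximum z = 63/8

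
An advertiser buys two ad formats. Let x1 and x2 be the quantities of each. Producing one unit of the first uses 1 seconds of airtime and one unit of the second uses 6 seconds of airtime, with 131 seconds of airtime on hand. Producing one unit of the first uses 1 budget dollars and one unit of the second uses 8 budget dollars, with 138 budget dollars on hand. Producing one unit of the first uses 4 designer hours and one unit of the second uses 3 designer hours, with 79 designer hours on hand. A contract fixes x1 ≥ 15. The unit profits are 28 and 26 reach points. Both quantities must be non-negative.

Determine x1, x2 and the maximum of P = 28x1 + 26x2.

x1 = 15, x2 = 19/3, maximum P = 1754/3

Vertices and P = 28x1 + 26x2:
  (79/4, 0) → P = 553
  (15, 0) → P = 420
  (15, 19/3) → P = 1754/3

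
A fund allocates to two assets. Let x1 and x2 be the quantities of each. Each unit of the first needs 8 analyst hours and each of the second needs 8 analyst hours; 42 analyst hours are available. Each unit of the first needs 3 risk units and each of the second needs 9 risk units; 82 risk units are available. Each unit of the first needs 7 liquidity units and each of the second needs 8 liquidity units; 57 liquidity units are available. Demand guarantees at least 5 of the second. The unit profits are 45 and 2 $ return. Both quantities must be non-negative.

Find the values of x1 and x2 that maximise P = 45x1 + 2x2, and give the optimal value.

Vertices and P = 45x1 + 2x2:
  (0, 21/4) → P = 21/2
  (0, 5) → P = 10
  (1/4, 5) → P = 85/4

x1 = 1/4, x2 = 5, maximum P = 85/4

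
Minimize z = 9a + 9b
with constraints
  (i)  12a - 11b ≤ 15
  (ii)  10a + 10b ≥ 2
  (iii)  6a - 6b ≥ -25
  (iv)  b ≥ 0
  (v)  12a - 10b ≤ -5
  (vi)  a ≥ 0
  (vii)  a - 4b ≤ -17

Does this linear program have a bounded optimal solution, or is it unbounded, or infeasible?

bounded optimum

Corner points and z = 9a + 9b:
  (55/3, 45/2) → z = 735/2
  (1/9, 77/18) → z = 79/2
  (75/19, 199/38) → z = 3141/38
The feasible region has finitely many vertices and no improving ray; the minimum is 79/2 at (1/9, 77/18).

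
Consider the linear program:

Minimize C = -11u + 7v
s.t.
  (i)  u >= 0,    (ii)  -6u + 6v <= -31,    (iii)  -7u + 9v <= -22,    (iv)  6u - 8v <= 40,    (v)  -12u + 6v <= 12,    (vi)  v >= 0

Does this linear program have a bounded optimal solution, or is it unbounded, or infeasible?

From the feasible point (49/4, 85/12), moving in the direction (8, 6) keeps every constraint satisfied while C decreases without bound.

unbounded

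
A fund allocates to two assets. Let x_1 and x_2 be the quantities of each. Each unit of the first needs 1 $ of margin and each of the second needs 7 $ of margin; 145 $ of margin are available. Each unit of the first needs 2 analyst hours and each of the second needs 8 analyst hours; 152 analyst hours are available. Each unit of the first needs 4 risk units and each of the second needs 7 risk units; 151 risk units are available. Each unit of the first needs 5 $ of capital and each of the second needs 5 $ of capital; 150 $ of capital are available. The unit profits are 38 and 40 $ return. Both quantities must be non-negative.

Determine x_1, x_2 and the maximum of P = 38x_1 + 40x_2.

Vertices and P = 38x_1 + 40x_2:
  (0, 0) → P = 0
  (0, 19) → P = 760
  (30, 0) → P = 1140
  (8, 17) → P = 984
  (59/3, 31/3) → P = 3482/3

At the optimal vertex, 4x_1 + 7x_2 = 151 and 5x_1 + 5x_2 = 150.
Solving simultaneously gives x_1 = 59/3, x_2 = 31/3.

x_1 = 59/3, x_2 = 31/3, maximum P = 3482/3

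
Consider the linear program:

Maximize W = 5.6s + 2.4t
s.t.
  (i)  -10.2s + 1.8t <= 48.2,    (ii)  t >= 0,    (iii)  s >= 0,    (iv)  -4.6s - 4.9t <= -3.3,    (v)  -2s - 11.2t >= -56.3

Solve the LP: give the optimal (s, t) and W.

s = 28.15, t = 0, maximum W = 157.64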